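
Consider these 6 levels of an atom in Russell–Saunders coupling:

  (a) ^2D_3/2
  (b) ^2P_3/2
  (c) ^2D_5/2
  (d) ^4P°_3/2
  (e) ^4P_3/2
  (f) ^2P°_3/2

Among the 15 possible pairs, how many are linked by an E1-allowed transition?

4

(a)–(b): forbidden (parity).
(a)–(c): forbidden (parity).
(a)–(d): forbidden (ΔS).
(a)–(e): forbidden (parity, ΔS).
(a)–(f): allowed.
(b)–(c): forbidden (parity).
(b)–(d): forbidden (ΔS).
(b)–(e): forbidden (parity, ΔS).
(b)–(f): allowed.
(c)–(d): forbidden (ΔS).
(c)–(e): forbidden (parity, ΔS).
(c)–(f): allowed.
(d)–(e): allowed.
(d)–(f): forbidden (parity, ΔS).
(e)–(f): forbidden (ΔS).
Allowed pairs: 4 of 15.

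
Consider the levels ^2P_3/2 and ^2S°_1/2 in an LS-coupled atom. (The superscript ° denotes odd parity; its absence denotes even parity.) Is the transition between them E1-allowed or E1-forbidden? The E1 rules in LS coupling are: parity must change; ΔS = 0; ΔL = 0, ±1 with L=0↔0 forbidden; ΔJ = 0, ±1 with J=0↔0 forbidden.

allowed

ΔS = 0: S: 1/2 → 1/2 — satisfied.
Parity must change: even → odd — satisfied.
ΔJ = 0, ±1 (not J=0↔0): J: 3/2 → 1/2, ΔJ = -1 — satisfied.
ΔL = 0, ±1 (not L=0↔0): L: 1 → 0, ΔL = -1 — satisfied.
All four E1 rules are satisfied.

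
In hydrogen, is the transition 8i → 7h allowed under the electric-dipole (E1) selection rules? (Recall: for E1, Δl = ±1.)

allowed

Δl = 5 − 6 = -1; the E1 rule Δl = ±1 is ✓.
All E1 selection rules are satisfied.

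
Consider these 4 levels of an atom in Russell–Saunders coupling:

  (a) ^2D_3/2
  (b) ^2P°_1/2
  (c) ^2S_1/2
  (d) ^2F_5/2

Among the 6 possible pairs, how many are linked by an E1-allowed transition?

(a)–(b): allowed.
(a)–(c): forbidden (parity, ΔL).
(a)–(d): forbidden (parity).
(b)–(c): allowed.
(b)–(d): forbidden (ΔL, ΔJ).
(c)–(d): forbidden (parity, ΔL, ΔJ).
Allowed pairs: 2 of 6.

2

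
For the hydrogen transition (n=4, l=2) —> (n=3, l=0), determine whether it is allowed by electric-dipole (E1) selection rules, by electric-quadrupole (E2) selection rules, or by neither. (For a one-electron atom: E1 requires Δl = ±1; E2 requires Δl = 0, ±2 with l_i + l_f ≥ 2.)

E2

Δl = 0 − 2 = -2; l_i + l_f = 2.
E1 (Δl = ±1): not satisfied.
E2 (Δl = 0,±2, l_i+l_f ≥ 2): satisfied.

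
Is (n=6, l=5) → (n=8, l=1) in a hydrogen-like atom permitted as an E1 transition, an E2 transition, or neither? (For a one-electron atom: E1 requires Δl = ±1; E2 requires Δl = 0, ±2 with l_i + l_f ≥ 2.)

Δl = 1 − 5 = -4; l_i + l_f = 6.
E1 (Δl = ±1): not satisfied.
E2 (Δl = 0,±2, l_i+l_f ≥ 2): not satisfied.

neither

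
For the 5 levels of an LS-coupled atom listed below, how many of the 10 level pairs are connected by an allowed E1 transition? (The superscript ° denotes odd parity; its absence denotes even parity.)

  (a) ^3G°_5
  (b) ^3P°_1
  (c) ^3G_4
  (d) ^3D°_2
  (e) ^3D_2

(a)–(b): forbidden (parity, ΔL, ΔJ).
(a)–(c): allowed.
(a)–(d): forbidden (parity, ΔL, ΔJ).
(a)–(e): forbidden (ΔL, ΔJ).
(b)–(c): forbidden (ΔL, ΔJ).
(b)–(d): forbidden (parity).
(b)–(e): allowed.
(c)–(d): forbidden (ΔL, ΔJ).
(c)–(e): forbidden (parity, ΔL, ΔJ).
(d)–(e): allowed.
Allowed pairs: 3 of 10.

3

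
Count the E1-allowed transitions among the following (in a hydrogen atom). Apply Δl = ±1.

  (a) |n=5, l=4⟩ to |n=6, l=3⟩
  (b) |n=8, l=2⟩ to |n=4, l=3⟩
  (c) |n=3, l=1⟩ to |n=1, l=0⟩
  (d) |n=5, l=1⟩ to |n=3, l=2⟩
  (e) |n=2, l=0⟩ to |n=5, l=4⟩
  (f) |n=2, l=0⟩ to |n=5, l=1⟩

5

(a) allowed
(b) allowed
(c) allowed
(d) allowed
(e) forbidden — Δl = +4 (E1 requires Δl = ±1)
(f) allowed
Total allowed: 5 of 6.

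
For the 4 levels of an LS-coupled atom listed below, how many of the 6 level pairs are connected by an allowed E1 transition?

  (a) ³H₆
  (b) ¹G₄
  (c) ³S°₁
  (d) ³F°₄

0

(a)–(b): forbidden (parity, ΔS, ΔJ).
(a)–(c): forbidden (ΔL, ΔJ).
(a)–(d): forbidden (ΔL, ΔJ).
(b)–(c): forbidden (ΔS, ΔL, ΔJ).
(b)–(d): forbidden (ΔS).
(c)–(d): forbidden (parity, ΔL, ΔJ).
Allowed pairs: 0 of 6.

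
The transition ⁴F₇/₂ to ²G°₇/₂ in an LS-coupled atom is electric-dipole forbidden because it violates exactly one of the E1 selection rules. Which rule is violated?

Parity must change: even → odd — ok.
ΔS = 0: S: 3/2 → 1/2 — fails.
ΔL = 0, ±1 (not L=0↔0): L: 3 → 4, ΔL = +1 — ok.
ΔJ = 0, ±1 (not J=0↔0): J: 7/2 → 7/2, ΔJ = +0 — ok.

the ΔS = 0 rule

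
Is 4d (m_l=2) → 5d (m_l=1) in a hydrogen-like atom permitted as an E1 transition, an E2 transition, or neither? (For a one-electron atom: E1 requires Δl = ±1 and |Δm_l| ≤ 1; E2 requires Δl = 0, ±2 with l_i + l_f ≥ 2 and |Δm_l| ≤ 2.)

Δl = 2 − 2 = +0; l_i + l_f = 4.
Δm_l = -1.
E1 (Δl = ±1, |Δm_l| ≤ 1): not satisfied.
E2 (Δl = 0,±2, l_i+l_f ≥ 2, |Δm_l| ≤ 2): satisfied.

E2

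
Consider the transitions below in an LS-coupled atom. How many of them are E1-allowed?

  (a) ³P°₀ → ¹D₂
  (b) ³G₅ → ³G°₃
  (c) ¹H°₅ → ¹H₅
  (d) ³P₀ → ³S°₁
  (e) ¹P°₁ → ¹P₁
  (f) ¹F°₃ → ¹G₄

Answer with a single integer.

4

(a) forbidden (ΔS, ΔJ fail)
(b) forbidden (ΔJ fails)
(c) allowed
(d) allowed
(e) allowed
(f) allowed
Total allowed: 4 of 6.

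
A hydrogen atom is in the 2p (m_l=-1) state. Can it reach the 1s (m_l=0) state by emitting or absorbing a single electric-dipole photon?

Initial l = 1, final l = 0, so Δl = -1. E1 requires Δl = ±1: ✓.
m_l: -1 → 0 (Δm_l = +1). |Δm_l| ≤ 1 ✓.
All E1 selection rules are satisfied.

allowed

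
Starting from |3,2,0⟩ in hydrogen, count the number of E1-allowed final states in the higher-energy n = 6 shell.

6

E1 requires Δl = ±1, so l_f ∈ {1, 3}; with 0 ≤ l_f ≤ n_f−1 = 5, the allowed l_f values are {1, 3}.
For l_f = 1: m_f ∈ {m_i−1, m_i, m_i+1} ∩ [−1, 1] = {-1, 0, 1} → 3 states.
For l_f = 3: m_f ∈ {m_i−1, m_i, m_i+1} ∩ [−3, 3] = {-1, 0, 1} → 3 states.
Total: 6.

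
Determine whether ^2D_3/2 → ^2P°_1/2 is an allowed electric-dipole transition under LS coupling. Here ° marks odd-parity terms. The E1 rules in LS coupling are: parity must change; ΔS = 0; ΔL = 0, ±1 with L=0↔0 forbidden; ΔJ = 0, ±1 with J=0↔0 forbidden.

allowed

ΔJ = 0, ±1 (not J=0↔0): J: 3/2 → 1/2, ΔJ = -1 — satisfied.
ΔS = 0: S: 1/2 → 1/2 — satisfied.
Parity must change: even → odd — satisfied.
ΔL = 0, ±1 (not L=0↔0): L: 2 → 1, ΔL = -1 — satisfied.
All four E1 rules are satisfied.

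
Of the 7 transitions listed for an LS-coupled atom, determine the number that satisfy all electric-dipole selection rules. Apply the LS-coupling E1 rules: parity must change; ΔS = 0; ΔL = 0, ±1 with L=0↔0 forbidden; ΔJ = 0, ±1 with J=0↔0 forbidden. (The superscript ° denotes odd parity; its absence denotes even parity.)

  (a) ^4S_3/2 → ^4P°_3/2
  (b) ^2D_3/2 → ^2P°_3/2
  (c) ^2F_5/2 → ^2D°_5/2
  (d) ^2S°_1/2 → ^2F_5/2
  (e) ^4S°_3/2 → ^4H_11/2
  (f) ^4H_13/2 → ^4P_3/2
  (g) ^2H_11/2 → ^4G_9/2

3

(a) allowed
(b) allowed
(c) allowed
(d) forbidden (ΔL, ΔJ fail)
(e) forbidden (ΔL, ΔJ fail)
(f) forbidden (parity, ΔL, ΔJ fail)
(g) forbidden (parity, ΔS fail)
Total allowed: 3 of 7.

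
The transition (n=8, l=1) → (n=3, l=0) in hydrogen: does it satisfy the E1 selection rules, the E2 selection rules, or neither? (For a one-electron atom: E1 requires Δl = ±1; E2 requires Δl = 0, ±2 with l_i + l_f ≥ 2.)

Δl = 0 − 1 = -1; l_i + l_f = 1.
E1 (Δl = ±1): satisfied.
E2 (Δl = 0,±2, l_i+l_f ≥ 2): not satisfied.

E1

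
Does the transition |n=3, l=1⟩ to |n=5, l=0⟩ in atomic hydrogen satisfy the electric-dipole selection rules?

allowed

Δl = 0 − 1 = -1; the E1 rule Δl = ±1 is ok.
All E1 selection rules are satisfied.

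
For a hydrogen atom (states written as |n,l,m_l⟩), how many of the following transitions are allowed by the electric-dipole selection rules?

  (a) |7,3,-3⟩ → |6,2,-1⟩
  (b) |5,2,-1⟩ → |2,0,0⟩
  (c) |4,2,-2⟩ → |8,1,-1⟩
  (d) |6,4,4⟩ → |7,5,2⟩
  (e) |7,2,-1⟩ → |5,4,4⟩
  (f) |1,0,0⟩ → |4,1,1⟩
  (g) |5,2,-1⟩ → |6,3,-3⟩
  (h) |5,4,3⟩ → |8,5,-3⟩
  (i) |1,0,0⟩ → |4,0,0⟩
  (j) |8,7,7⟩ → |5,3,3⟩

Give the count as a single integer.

2

(a) forbidden — Δm_l = +2 (E1 requires Δm_l = 0, ±1)
(b) forbidden — Δl = -2 (E1 requires Δl = ±1)
(c) allowed
(d) forbidden — Δm_l = -2 (E1 requires Δm_l = 0, ±1)
(e) forbidden — Δl = +2 (E1 requires Δl = ±1); Δm_l = +5 (E1 requires Δm_l = 0, ±1)
(f) allowed
(g) forbidden — Δm_l = -2 (E1 requires Δm_l = 0, ±1)
(h) forbidden — Δm_l = -6 (E1 requires Δm_l = 0, ±1)
(i) forbidden — Δl = +0 (E1 requires Δl = ±1)
(j) forbidden — Δl = -4 (E1 requires Δl = ±1); Δm_l = -4 (E1 requires Δm_l = 0, ±1)
Total allowed: 2 of 10.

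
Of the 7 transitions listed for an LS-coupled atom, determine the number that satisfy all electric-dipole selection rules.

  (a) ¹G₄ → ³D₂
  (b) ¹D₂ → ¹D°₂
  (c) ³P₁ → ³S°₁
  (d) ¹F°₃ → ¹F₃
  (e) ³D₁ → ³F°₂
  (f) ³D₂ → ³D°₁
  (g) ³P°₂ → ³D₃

(a) forbidden (parity, ΔS, ΔL, ΔJ fail)
(b) allowed
(c) allowed
(d) allowed
(e) allowed
(f) allowed
(g) allowed
Total allowed: 6 of 7.

6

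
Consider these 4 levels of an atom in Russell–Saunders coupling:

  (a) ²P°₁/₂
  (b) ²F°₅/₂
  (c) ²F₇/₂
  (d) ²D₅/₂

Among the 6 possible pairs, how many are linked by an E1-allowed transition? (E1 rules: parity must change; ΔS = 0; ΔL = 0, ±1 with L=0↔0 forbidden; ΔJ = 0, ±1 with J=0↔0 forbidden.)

2

(a)–(b): forbidden (parity, ΔL, ΔJ).
(a)–(c): forbidden (ΔL, ΔJ).
(a)–(d): forbidden (ΔJ).
(b)–(c): allowed.
(b)–(d): allowed.
(c)–(d): forbidden (parity).
Allowed pairs: 2 of 6.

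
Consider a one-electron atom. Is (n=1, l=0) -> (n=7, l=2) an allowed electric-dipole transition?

Δl = 2 − 0 = +2; the E1 rule Δl = ±1 is fails.
The transition is electric-dipole forbidden.

forbidden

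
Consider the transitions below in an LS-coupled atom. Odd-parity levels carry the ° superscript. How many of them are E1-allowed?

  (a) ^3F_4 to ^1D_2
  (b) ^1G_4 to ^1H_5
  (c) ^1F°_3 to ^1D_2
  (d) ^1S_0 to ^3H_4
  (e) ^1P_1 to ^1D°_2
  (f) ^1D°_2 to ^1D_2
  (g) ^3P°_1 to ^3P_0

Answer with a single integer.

4

(a) forbidden (parity, ΔS, ΔJ fail)
(b) forbidden (parity fails)
(c) allowed
(d) forbidden (parity, ΔS, ΔL, ΔJ fail)
(e) allowed
(f) allowed
(g) allowed
Total allowed: 4 of 7.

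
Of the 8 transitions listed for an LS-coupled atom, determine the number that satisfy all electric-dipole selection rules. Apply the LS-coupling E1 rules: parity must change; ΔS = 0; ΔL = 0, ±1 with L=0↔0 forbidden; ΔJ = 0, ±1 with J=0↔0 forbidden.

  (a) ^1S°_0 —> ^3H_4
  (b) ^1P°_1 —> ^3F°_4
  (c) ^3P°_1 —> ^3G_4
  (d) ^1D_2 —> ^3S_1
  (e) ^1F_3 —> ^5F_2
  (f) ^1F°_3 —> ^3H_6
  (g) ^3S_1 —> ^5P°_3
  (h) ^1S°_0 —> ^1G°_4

0

(a) forbidden (ΔS, ΔL, ΔJ fail)
(b) forbidden (parity, ΔS, ΔL, ΔJ fail)
(c) forbidden (ΔL, ΔJ fail)
(d) forbidden (parity, ΔS, ΔL fail)
(e) forbidden (parity, ΔS fail)
(f) forbidden (ΔS, ΔL, ΔJ fail)
(g) forbidden (ΔS, ΔJ fail)
(h) forbidden (parity, ΔL, ΔJ fail)
Total allowed: 0 of 8.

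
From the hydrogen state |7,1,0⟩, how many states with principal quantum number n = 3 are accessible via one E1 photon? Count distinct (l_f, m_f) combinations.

E1 requires Δl = ±1, so l_f ∈ {0, 2}; with 0 ≤ l_f ≤ n_f−1 = 2, the allowed l_f values are {0, 2}.
For l_f = 0: m_f ∈ {m_i−1, m_i, m_i+1} ∩ [−0, 0] = {0} → 1 state.
For l_f = 2: m_f ∈ {m_i−1, m_i, m_i+1} ∩ [−2, 2] = {-1, 0, 1} → 3 states.
Total: 4.

4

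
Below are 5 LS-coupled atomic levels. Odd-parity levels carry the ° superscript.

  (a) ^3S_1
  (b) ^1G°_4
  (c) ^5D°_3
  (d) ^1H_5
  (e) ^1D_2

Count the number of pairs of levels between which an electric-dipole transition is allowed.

(a)–(b): forbidden (ΔS, ΔL, ΔJ).
(a)–(c): forbidden (ΔS, ΔL, ΔJ).
(a)–(d): forbidden (parity, ΔS, ΔL, ΔJ).
(a)–(e): forbidden (parity, ΔS, ΔL).
(b)–(c): forbidden (parity, ΔS, ΔL).
(b)–(d): allowed.
(b)–(e): forbidden (ΔL, ΔJ).
(c)–(d): forbidden (ΔS, ΔL, ΔJ).
(c)–(e): forbidden (ΔS).
(d)–(e): forbidden (parity, ΔL, ΔJ).
Allowed pairs: 1 of 10.

1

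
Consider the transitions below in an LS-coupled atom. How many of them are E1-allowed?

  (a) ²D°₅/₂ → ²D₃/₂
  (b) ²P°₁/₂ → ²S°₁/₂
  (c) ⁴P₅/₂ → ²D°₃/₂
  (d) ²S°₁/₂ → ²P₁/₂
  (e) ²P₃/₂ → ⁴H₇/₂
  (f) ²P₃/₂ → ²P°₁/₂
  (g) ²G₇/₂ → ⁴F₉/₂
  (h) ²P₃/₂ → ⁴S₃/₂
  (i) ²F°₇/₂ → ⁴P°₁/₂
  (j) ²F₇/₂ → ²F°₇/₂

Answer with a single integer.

4

(a) allowed
(b) forbidden (parity fails)
(c) forbidden (ΔS fails)
(d) allowed
(e) forbidden (parity, ΔS, ΔL, ΔJ fail)
(f) allowed
(g) forbidden (parity, ΔS fail)
(h) forbidden (parity, ΔS fail)
(i) forbidden (parity, ΔS, ΔL, ΔJ fail)
(j) allowed
Total allowed: 4 of 10.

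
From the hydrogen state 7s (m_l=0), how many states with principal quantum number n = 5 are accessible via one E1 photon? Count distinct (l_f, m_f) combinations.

3

E1 requires Δl = ±1, so l_f ∈ {-1, 1}; with 0 ≤ l_f ≤ n_f−1 = 4, the allowed l_f values are {1}.
For l_f = 1: m_f ∈ {m_i−1, m_i, m_i+1} ∩ [−1, 1] = {-1, 0, 1} → 3 states.
Total: 3.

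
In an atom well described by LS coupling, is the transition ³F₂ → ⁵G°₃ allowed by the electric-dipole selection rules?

Parity must change: even → odd — ok.
ΔS = 0: S: 1 → 2 — fails.
ΔL = 0, ±1 (not L=0↔0): L: 3 → 4, ΔL = +1 — ok.
ΔJ = 0, ±1 (not J=0↔0): J: 2 → 3, ΔJ = +1 — ok.
Rule(s) violated: ΔS.

forbidden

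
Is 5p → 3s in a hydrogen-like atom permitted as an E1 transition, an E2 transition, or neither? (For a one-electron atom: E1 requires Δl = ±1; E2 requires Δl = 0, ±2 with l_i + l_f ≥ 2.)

E1

Δl = 0 − 1 = -1; l_i + l_f = 1.
E1 (Δl = ±1): satisfied.
E2 (Δl = 0,±2, l_i+l_f ≥ 2): not satisfied.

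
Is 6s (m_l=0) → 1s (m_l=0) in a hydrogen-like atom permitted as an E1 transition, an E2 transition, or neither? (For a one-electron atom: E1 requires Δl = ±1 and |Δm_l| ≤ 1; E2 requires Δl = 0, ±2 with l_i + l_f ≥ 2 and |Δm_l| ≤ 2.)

Δl = 0 − 0 = +0; l_i + l_f = 0.
Δm_l = +0.
E1 (Δl = ±1, |Δm_l| ≤ 1): not satisfied.
E2 (Δl = 0,±2, l_i+l_f ≥ 2, |Δm_l| ≤ 2): not satisfied.

neither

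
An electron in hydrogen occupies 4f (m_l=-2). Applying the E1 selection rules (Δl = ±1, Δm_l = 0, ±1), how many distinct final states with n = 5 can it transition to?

5

E1 requires Δl = ±1, so l_f ∈ {2, 4}; with 0 ≤ l_f ≤ n_f−1 = 4, the allowed l_f values are {2, 4}.
For l_f = 2: m_f ∈ {m_i−1, m_i, m_i+1} ∩ [−2, 2] = {-2, -1} → 2 states.
For l_f = 4: m_f ∈ {m_i−1, m_i, m_i+1} ∩ [−4, 4] = {-3, -2, -1} → 3 states.
Total: 5.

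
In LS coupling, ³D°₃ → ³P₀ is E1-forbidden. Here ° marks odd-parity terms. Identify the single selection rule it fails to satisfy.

Initial level: S=1, L=2, J=3, parity odd. Final level: S=1, L=1, J=0, parity even.
ΔL = 0, ±1 (not L=0↔0): L: 2 → 1, ΔL = -1 — satisfied.
ΔJ = 0, ±1 (not J=0↔0): J: 3 → 0, ΔJ = -3 — violated.
Parity must change: odd → even — satisfied.
ΔS = 0: S: 1 → 1 — satisfied.

the ΔJ = 0, ±1 rule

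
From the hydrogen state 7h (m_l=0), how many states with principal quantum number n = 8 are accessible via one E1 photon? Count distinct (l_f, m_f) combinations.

6

E1 requires Δl = ±1, so l_f ∈ {4, 6}; with 0 ≤ l_f ≤ n_f−1 = 7, the allowed l_f values are {4, 6}.
For l_f = 4: m_f ∈ {m_i−1, m_i, m_i+1} ∩ [−4, 4] = {-1, 0, 1} → 3 states.
For l_f = 6: m_f ∈ {m_i−1, m_i, m_i+1} ∩ [−6, 6] = {-1, 0, 1} → 3 states.
Total: 6.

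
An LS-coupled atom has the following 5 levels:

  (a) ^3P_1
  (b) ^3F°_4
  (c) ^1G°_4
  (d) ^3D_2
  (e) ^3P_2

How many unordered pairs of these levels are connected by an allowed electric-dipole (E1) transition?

(a)–(b): forbidden (ΔL, ΔJ).
(a)–(c): forbidden (ΔS, ΔL, ΔJ).
(a)–(d): forbidden (parity).
(a)–(e): forbidden (parity).
(b)–(c): forbidden (parity, ΔS).
(b)–(d): forbidden (ΔJ).
(b)–(e): forbidden (ΔL, ΔJ).
(c)–(d): forbidden (ΔS, ΔL, ΔJ).
(c)–(e): forbidden (ΔS, ΔL, ΔJ).
(d)–(e): forbidden (parity).
Allowed pairs: 0 of 10.

0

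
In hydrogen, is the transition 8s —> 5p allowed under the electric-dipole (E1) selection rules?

allowed

l: 0 → 1 (Δl = +1). Δl = ±1 passes.
All E1 selection rules are satisfied.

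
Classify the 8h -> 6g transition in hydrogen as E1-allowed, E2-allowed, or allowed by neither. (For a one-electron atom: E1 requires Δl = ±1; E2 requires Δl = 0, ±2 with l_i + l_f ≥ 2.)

Δl = 4 − 5 = -1; l_i + l_f = 9.
E1 (Δl = ±1): satisfied.
E2 (Δl = 0,±2, l_i+l_f ≥ 2): not satisfied.

E1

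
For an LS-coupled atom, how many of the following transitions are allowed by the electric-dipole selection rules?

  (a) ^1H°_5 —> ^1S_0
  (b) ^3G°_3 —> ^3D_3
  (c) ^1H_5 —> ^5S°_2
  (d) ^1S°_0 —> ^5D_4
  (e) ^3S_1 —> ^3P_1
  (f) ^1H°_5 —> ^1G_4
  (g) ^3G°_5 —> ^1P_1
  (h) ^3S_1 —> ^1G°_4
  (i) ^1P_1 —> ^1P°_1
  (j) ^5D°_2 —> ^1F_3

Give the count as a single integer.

2

(a) forbidden (ΔL, ΔJ fail)
(b) forbidden (ΔL fails)
(c) forbidden (ΔS, ΔL, ΔJ fail)
(d) forbidden (ΔS, ΔL, ΔJ fail)
(e) forbidden (parity fails)
(f) allowed
(g) forbidden (ΔS, ΔL, ΔJ fail)
(h) forbidden (ΔS, ΔL, ΔJ fail)
(i) allowed
(j) forbidden (ΔS fails)
Total allowed: 2 of 10.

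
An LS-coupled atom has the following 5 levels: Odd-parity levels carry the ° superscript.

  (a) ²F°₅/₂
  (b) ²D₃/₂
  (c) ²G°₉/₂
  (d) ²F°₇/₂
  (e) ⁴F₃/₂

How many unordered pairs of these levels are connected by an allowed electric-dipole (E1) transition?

1

(a)–(b): allowed.
(a)–(c): forbidden (parity, ΔJ).
(a)–(d): forbidden (parity).
(a)–(e): forbidden (ΔS).
(b)–(c): forbidden (ΔL, ΔJ).
(b)–(d): forbidden (ΔJ).
(b)–(e): forbidden (parity, ΔS).
(c)–(d): forbidden (parity).
(c)–(e): forbidden (ΔS, ΔJ).
(d)–(e): forbidden (ΔS, ΔJ).
Allowed pairs: 1 of 10.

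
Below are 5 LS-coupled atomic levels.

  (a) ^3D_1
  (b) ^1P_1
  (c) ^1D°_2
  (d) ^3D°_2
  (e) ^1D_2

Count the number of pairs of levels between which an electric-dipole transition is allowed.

(a)–(b): forbidden (parity, ΔS).
(a)–(c): forbidden (ΔS).
(a)–(d): allowed.
(a)–(e): forbidden (parity, ΔS).
(b)–(c): allowed.
(b)–(d): forbidden (ΔS).
(b)–(e): forbidden (parity).
(c)–(d): forbidden (parity, ΔS).
(c)–(e): allowed.
(d)–(e): forbidden (ΔS).
Allowed pairs: 3 of 10.

3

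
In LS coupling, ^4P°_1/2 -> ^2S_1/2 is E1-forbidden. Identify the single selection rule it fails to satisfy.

the ΔS = 0 rule

Parity must change: odd → even — ok.
ΔS = 0: S: 3/2 → 1/2 — fails.
ΔL = 0, ±1 (not L=0↔0): L: 1 → 0, ΔL = -1 — ok.
ΔJ = 0, ±1 (not J=0↔0): J: 1/2 → 1/2, ΔJ = +0 — ok.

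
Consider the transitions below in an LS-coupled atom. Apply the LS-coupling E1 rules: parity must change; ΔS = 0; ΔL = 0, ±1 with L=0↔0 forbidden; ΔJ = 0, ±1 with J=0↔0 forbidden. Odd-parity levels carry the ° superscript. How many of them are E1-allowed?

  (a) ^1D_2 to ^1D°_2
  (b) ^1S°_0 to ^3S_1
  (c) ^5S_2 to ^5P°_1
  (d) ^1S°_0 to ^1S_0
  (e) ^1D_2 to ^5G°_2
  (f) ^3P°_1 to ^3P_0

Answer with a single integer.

3

(a) allowed
(b) forbidden (ΔS, ΔL fail)
(c) allowed
(d) forbidden (ΔL, ΔJ fail)
(e) forbidden (ΔS, ΔL fail)
(f) allowed
Total allowed: 3 of 6.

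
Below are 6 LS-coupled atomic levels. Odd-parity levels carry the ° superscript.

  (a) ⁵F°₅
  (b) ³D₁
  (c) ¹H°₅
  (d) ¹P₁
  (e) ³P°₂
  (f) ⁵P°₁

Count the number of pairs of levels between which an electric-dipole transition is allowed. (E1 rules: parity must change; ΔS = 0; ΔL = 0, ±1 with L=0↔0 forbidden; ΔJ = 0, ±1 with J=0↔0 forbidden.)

1

(a)–(b): forbidden (ΔS, ΔJ).
(a)–(c): forbidden (parity, ΔS, ΔL).
(a)–(d): forbidden (ΔS, ΔL, ΔJ).
(a)–(e): forbidden (parity, ΔS, ΔL, ΔJ).
(a)–(f): forbidden (parity, ΔL, ΔJ).
(b)–(c): forbidden (ΔS, ΔL, ΔJ).
(b)–(d): forbidden (parity, ΔS).
(b)–(e): allowed.
(b)–(f): forbidden (ΔS).
(c)–(d): forbidden (ΔL, ΔJ).
(c)–(e): forbidden (parity, ΔS, ΔL, ΔJ).
(c)–(f): forbidden (parity, ΔS, ΔL, ΔJ).
(d)–(e): forbidden (ΔS).
(d)–(f): forbidden (ΔS).
(e)–(f): forbidden (parity, ΔS).
Allowed pairs: 1 of 15.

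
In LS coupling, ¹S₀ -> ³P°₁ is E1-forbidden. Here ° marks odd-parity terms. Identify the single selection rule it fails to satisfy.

the ΔS = 0 rule

Parity must change: even → odd — passes.
ΔS = 0: S: 0 → 1 — fails.
ΔL = 0, ±1 (not L=0↔0): L: 0 → 1, ΔL = +1 — passes.
ΔJ = 0, ±1 (not J=0↔0): J: 0 → 1, ΔJ = +1 — passes.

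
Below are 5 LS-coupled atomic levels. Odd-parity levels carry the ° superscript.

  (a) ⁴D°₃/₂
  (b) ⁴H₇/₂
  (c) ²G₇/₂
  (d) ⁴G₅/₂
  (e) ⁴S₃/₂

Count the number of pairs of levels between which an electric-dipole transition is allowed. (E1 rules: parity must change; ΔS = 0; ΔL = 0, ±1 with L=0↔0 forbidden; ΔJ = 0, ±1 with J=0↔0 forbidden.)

(a)–(b): forbidden (ΔL, ΔJ).
(a)–(c): forbidden (ΔS, ΔL, ΔJ).
(a)–(d): forbidden (ΔL).
(a)–(e): forbidden (ΔL).
(b)–(c): forbidden (parity, ΔS).
(b)–(d): forbidden (parity).
(b)–(e): forbidden (parity, ΔL, ΔJ).
(c)–(d): forbidden (parity, ΔS).
(c)–(e): forbidden (parity, ΔS, ΔL, ΔJ).
(d)–(e): forbidden (parity, ΔL).
Allowed pairs: 0 of 10.

0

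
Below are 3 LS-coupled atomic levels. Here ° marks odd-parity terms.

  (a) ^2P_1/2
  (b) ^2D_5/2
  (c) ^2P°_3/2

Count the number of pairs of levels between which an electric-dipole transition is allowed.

(a)–(b): forbidden (parity, ΔJ).
(a)–(c): allowed.
(b)–(c): allowed.
Allowed pairs: 2 of 3.

2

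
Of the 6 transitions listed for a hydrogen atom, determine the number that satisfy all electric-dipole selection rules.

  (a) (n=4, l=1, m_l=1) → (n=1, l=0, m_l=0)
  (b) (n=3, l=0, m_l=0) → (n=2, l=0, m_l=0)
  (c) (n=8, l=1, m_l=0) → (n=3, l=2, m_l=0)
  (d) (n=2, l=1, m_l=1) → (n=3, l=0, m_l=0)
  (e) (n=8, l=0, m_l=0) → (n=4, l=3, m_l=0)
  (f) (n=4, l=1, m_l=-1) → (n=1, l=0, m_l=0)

4

(a) allowed
(b) forbidden — Δl = +0 (E1 requires Δl = ±1)
(c) allowed
(d) allowed
(e) forbidden — Δl = +3 (E1 requires Δl = ±1)
(f) allowed
Total allowed: 4 of 6.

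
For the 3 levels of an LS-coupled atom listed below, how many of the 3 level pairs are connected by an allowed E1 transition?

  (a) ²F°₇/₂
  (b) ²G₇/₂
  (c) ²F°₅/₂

(a)–(b): allowed.
(a)–(c): forbidden (parity).
(b)–(c): allowed.
Allowed pairs: 2 of 3.

2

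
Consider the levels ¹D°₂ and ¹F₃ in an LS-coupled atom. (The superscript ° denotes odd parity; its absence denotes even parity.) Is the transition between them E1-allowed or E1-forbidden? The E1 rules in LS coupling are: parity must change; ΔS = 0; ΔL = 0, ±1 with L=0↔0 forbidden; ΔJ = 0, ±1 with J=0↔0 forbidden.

allowed

Initial level: S=0, L=2, J=2, parity odd. Final level: S=0, L=3, J=3, parity even.
ΔS = 0: S: 0 → 0 — satisfied.
ΔJ = 0, ±1 (not J=0↔0): J: 2 → 3, ΔJ = +1 — satisfied.
Parity must change: odd → even — satisfied.
ΔL = 0, ±1 (not L=0↔0): L: 2 → 3, ΔL = +1 — satisfied.
All four E1 rules are satisfied.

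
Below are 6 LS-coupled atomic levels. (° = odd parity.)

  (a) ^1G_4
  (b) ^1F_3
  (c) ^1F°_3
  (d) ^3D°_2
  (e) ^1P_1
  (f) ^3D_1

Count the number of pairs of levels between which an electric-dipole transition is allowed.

3

(a)–(b): forbidden (parity).
(a)–(c): allowed.
(a)–(d): forbidden (ΔS, ΔL, ΔJ).
(a)–(e): forbidden (parity, ΔL, ΔJ).
(a)–(f): forbidden (parity, ΔS, ΔL, ΔJ).
(b)–(c): allowed.
(b)–(d): forbidden (ΔS).
(b)–(e): forbidden (parity, ΔL, ΔJ).
(b)–(f): forbidden (parity, ΔS, ΔJ).
(c)–(d): forbidden (parity, ΔS).
(c)–(e): forbidden (ΔL, ΔJ).
(c)–(f): forbidden (ΔS, ΔJ).
(d)–(e): forbidden (ΔS).
(d)–(f): allowed.
(e)–(f): forbidden (parity, ΔS).
Allowed pairs: 3 of 15.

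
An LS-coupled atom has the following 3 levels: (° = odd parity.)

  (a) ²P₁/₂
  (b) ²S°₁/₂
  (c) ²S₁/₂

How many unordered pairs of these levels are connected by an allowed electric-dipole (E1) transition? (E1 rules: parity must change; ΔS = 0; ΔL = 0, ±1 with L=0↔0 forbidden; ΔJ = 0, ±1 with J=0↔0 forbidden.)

1

(a)–(b): allowed.
(a)–(c): forbidden (parity).
(b)–(c): forbidden (ΔL).
Allowed pairs: 1 of 3.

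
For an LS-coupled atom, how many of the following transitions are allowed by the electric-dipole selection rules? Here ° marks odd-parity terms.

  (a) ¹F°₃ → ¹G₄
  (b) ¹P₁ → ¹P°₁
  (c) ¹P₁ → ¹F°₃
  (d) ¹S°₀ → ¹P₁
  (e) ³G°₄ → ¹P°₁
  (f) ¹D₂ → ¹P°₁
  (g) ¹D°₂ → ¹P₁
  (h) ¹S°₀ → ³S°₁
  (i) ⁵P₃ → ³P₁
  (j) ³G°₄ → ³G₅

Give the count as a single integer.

6

(a) allowed
(b) allowed
(c) forbidden (ΔL, ΔJ fail)
(d) allowed
(e) forbidden (parity, ΔS, ΔL, ΔJ fail)
(f) allowed
(g) allowed
(h) forbidden (parity, ΔS, ΔL fail)
(i) forbidden (parity, ΔS, ΔJ fail)
(j) allowed
Total allowed: 6 of 10.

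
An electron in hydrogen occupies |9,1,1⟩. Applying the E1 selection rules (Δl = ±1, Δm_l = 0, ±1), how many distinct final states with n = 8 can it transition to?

4

E1 requires Δl = ±1, so l_f ∈ {0, 2}; with 0 ≤ l_f ≤ n_f−1 = 7, the allowed l_f values are {0, 2}.
For l_f = 0: m_f ∈ {m_i−1, m_i, m_i+1} ∩ [−0, 0] = {0} → 1 state.
For l_f = 2: m_f ∈ {m_i−1, m_i, m_i+1} ∩ [−2, 2] = {0, 1, 2} → 3 states.
Total: 4.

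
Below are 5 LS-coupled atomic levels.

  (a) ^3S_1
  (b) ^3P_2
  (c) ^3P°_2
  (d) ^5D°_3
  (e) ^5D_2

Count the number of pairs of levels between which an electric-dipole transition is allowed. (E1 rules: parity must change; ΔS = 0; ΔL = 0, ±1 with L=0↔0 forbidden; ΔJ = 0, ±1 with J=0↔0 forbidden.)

(a)–(b): forbidden (parity).
(a)–(c): allowed.
(a)–(d): forbidden (ΔS, ΔL, ΔJ).
(a)–(e): forbidden (parity, ΔS, ΔL).
(b)–(c): allowed.
(b)–(d): forbidden (ΔS).
(b)–(e): forbidden (parity, ΔS).
(c)–(d): forbidden (parity, ΔS).
(c)–(e): forbidden (ΔS).
(d)–(e): allowed.
Allowed pairs: 3 of 10.

3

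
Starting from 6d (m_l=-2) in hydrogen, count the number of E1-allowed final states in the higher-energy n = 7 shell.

E1 requires Δl = ±1, so l_f ∈ {1, 3}; with 0 ≤ l_f ≤ n_f−1 = 6, the allowed l_f values are {1, 3}.
For l_f = 1: m_f ∈ {m_i−1, m_i, m_i+1} ∩ [−1, 1] = {-1} → 1 state.
For l_f = 3: m_f ∈ {m_i−1, m_i, m_i+1} ∩ [−3, 3] = {-3, -2, -1} → 3 states.
Total: 4.

4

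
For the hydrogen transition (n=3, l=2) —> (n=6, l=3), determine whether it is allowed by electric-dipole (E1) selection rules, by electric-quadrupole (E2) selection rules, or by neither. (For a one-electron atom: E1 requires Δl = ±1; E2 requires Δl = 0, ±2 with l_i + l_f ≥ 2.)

E1

Δl = 3 − 2 = +1; l_i + l_f = 5.
E1 (Δl = ±1): satisfied.
E2 (Δl = 0,±2, l_i+l_f ≥ 2): not satisfied.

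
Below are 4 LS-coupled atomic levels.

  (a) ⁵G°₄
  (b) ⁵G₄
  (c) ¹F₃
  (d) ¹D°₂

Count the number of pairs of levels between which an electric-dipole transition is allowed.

2

(a)–(b): allowed.
(a)–(c): forbidden (ΔS).
(a)–(d): forbidden (parity, ΔS, ΔL, ΔJ).
(b)–(c): forbidden (parity, ΔS).
(b)–(d): forbidden (ΔS, ΔL, ΔJ).
(c)–(d): allowed.
Allowed pairs: 2 of 6.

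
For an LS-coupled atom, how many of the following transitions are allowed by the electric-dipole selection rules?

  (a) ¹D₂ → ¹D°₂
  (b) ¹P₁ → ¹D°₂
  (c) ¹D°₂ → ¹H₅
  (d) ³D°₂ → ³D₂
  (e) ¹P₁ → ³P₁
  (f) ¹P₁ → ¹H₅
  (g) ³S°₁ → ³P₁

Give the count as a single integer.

(a) allowed
(b) allowed
(c) forbidden (ΔL, ΔJ fail)
(d) allowed
(e) forbidden (parity, ΔS fail)
(f) forbidden (parity, ΔL, ΔJ fail)
(g) allowed
Total allowed: 4 of 7.

4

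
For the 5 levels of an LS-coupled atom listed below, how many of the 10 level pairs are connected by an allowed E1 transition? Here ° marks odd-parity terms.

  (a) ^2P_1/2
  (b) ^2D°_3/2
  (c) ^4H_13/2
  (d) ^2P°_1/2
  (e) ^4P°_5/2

2

(a)–(b): allowed.
(a)–(c): forbidden (parity, ΔS, ΔL, ΔJ).
(a)–(d): allowed.
(a)–(e): forbidden (ΔS, ΔJ).
(b)–(c): forbidden (ΔS, ΔL, ΔJ).
(b)–(d): forbidden (parity).
(b)–(e): forbidden (parity, ΔS).
(c)–(d): forbidden (ΔS, ΔL, ΔJ).
(c)–(e): forbidden (ΔL, ΔJ).
(d)–(e): forbidden (parity, ΔS, ΔJ).
Allowed pairs: 2 of 10.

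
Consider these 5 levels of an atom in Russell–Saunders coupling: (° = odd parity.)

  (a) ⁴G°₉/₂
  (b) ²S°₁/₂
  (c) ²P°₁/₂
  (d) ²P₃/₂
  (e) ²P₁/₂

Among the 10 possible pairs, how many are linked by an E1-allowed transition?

(a)–(b): forbidden (parity, ΔS, ΔL, ΔJ).
(a)–(c): forbidden (parity, ΔS, ΔL, ΔJ).
(a)–(d): forbidden (ΔS, ΔL, ΔJ).
(a)–(e): forbidden (ΔS, ΔL, ΔJ).
(b)–(c): forbidden (parity).
(b)–(d): allowed.
(b)–(e): allowed.
(c)–(d): allowed.
(c)–(e): allowed.
(d)–(e): forbidden (parity).
Allowed pairs: 4 of 10.

4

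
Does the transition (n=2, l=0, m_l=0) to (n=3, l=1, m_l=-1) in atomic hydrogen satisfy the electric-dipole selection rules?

allowed

Initial l = 0, final l = 1, so Δl = +1. E1 requires Δl = ±1: satisfied.
Δm_l = -1 − (0) = -1. E1 requires Δm_l = 0, ±1: satisfied.
All E1 selection rules are satisfied.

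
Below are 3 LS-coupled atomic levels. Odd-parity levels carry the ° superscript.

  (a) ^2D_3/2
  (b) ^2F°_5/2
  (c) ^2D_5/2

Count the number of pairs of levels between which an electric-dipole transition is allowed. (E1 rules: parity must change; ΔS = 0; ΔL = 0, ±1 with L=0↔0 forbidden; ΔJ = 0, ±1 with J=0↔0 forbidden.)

(a)–(b): allowed.
(a)–(c): forbidden (parity).
(b)–(c): allowed.
Allowed pairs: 2 of 3.

2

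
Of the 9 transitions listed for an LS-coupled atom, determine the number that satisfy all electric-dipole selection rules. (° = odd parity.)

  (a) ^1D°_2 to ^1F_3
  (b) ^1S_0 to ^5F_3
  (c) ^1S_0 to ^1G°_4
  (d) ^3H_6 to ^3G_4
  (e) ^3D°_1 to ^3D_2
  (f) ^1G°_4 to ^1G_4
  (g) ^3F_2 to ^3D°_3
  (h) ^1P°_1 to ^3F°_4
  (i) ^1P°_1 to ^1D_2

5

(a) allowed
(b) forbidden (parity, ΔS, ΔL, ΔJ fail)
(c) forbidden (ΔL, ΔJ fail)
(d) forbidden (parity, ΔJ fail)
(e) allowed
(f) allowed
(g) allowed
(h) forbidden (parity, ΔS, ΔL, ΔJ fail)
(i) allowed
Total allowed: 5 of 9.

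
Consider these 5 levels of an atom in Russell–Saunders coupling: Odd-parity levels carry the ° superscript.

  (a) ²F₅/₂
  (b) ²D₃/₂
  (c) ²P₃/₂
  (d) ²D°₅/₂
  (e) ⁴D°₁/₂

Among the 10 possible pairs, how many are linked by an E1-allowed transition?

3

(a)–(b): forbidden (parity).
(a)–(c): forbidden (parity, ΔL).
(a)–(d): allowed.
(a)–(e): forbidden (ΔS, ΔJ).
(b)–(c): forbidden (parity).
(b)–(d): allowed.
(b)–(e): forbidden (ΔS).
(c)–(d): allowed.
(c)–(e): forbidden (ΔS).
(d)–(e): forbidden (parity, ΔS, ΔJ).
Allowed pairs: 3 of 10.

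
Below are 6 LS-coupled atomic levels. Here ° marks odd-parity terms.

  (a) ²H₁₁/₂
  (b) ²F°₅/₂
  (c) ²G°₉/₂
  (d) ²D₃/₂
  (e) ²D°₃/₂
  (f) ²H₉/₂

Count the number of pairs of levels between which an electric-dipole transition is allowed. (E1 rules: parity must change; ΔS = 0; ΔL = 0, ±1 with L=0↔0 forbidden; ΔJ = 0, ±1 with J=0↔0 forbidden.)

4

(a)–(b): forbidden (ΔL, ΔJ).
(a)–(c): allowed.
(a)–(d): forbidden (parity, ΔL, ΔJ).
(a)–(e): forbidden (ΔL, ΔJ).
(a)–(f): forbidden (parity).
(b)–(c): forbidden (parity, ΔJ).
(b)–(d): allowed.
(b)–(e): forbidden (parity).
(b)–(f): forbidden (ΔL, ΔJ).
(c)–(d): forbidden (ΔL, ΔJ).
(c)–(e): forbidden (parity, ΔL, ΔJ).
(c)–(f): allowed.
(d)–(e): allowed.
(d)–(f): forbidden (parity, ΔL, ΔJ).
(e)–(f): forbidden (ΔL, ΔJ).
Allowed pairs: 4 of 15.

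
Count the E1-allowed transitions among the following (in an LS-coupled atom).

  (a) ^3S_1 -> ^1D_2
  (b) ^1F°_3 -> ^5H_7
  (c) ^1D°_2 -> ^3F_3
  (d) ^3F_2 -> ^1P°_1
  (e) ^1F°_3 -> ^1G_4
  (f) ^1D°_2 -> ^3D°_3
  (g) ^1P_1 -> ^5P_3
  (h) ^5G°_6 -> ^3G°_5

1

(a) forbidden (parity, ΔS, ΔL fail)
(b) forbidden (ΔS, ΔL, ΔJ fail)
(c) forbidden (ΔS fails)
(d) forbidden (ΔS, ΔL fail)
(e) allowed
(f) forbidden (parity, ΔS fail)
(g) forbidden (parity, ΔS, ΔJ fail)
(h) forbidden (parity, ΔS fail)
Total allowed: 1 of 8.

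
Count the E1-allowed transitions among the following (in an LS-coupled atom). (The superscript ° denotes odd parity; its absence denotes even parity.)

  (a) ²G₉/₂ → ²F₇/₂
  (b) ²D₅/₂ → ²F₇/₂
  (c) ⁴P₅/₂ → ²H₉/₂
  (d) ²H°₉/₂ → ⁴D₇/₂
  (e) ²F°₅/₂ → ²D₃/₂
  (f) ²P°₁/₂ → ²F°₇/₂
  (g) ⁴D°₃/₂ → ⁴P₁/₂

2

(a) forbidden (parity fails)
(b) forbidden (parity fails)
(c) forbidden (parity, ΔS, ΔL, ΔJ fail)
(d) forbidden (ΔS, ΔL fail)
(e) allowed
(f) forbidden (parity, ΔL, ΔJ fail)
(g) allowed
Total allowed: 2 of 7.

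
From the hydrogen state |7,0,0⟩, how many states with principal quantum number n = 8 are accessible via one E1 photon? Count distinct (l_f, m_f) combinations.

3

E1 requires Δl = ±1, so l_f ∈ {-1, 1}; with 0 ≤ l_f ≤ n_f−1 = 7, the allowed l_f values are {1}.
For l_f = 1: m_f ∈ {m_i−1, m_i, m_i+1} ∩ [−1, 1] = {-1, 0, 1} → 3 states.
Total: 3.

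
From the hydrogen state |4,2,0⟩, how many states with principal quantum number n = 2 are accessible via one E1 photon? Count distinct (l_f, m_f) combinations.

E1 requires Δl = ±1, so l_f ∈ {1, 3}; with 0 ≤ l_f ≤ n_f−1 = 1, the allowed l_f values are {1}.
For l_f = 1: m_f ∈ {m_i−1, m_i, m_i+1} ∩ [−1, 1] = {-1, 0, 1} → 3 states.
Total: 3.

3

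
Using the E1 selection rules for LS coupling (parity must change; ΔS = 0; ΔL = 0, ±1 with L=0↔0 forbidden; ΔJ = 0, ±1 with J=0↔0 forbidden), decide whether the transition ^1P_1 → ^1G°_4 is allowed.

Reading off the term symbols: S 0→0, L 1→4, J 1→4, parity even→odd.
Parity must change: even → odd — passes.
ΔS = 0: S: 0 → 0 — passes.
ΔL = 0, ±1 (not L=0↔0): L: 1 → 4, ΔL = +3 — fails.
ΔJ = 0, ±1 (not J=0↔0): J: 1 → 4, ΔJ = +3 — fails.
Rule(s) violated: ΔL, ΔJ.

forbidden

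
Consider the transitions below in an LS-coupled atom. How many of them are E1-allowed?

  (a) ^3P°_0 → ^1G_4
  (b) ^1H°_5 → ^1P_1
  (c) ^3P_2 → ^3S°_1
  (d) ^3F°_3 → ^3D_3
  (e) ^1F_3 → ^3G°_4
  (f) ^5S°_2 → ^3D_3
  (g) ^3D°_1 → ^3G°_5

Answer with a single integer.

2

(a) forbidden (ΔS, ΔL, ΔJ fail)
(b) forbidden (ΔL, ΔJ fail)
(c) allowed
(d) allowed
(e) forbidden (ΔS fails)
(f) forbidden (ΔS, ΔL fail)
(g) forbidden (parity, ΔL, ΔJ fail)
Total allowed: 2 of 7.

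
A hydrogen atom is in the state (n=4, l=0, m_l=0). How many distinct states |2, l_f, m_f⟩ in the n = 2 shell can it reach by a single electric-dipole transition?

E1 requires Δl = ±1, so l_f ∈ {-1, 1}; with 0 ≤ l_f ≤ n_f−1 = 1, the allowed l_f values are {1}.
For l_f = 1: m_f ∈ {m_i−1, m_i, m_i+1} ∩ [−1, 1] = {-1, 0, 1} → 3 states.
Total: 3.

3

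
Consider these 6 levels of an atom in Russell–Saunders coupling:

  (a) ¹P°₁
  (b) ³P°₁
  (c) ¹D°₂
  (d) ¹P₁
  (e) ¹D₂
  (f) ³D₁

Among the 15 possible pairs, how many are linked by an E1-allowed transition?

(a)–(b): forbidden (parity, ΔS).
(a)–(c): forbidden (parity).
(a)–(d): allowed.
(a)–(e): allowed.
(a)–(f): forbidden (ΔS).
(b)–(c): forbidden (parity, ΔS).
(b)–(d): forbidden (ΔS).
(b)–(e): forbidden (ΔS).
(b)–(f): allowed.
(c)–(d): allowed.
(c)–(e): allowed.
(c)–(f): forbidden (ΔS).
(d)–(e): forbidden (parity).
(d)–(f): forbidden (parity, ΔS).
(e)–(f): forbidden (parity, ΔS).
Allowed pairs: 5 of 15.

5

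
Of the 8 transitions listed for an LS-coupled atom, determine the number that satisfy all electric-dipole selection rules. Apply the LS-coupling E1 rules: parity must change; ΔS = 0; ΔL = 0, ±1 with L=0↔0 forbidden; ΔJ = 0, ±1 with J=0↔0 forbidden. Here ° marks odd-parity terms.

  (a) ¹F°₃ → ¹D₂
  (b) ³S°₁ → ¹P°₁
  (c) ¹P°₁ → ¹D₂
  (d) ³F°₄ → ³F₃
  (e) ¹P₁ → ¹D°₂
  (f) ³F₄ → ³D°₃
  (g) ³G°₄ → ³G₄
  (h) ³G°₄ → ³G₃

7

(a) allowed
(b) forbidden (parity, ΔS fail)
(c) allowed
(d) allowed
(e) allowed
(f) allowed
(g) allowed
(h) allowed
Total allowed: 7 of 8.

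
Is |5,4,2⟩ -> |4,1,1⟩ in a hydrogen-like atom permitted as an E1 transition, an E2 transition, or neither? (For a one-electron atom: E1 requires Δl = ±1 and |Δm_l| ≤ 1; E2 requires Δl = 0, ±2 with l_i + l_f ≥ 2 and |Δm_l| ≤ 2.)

Δl = 1 − 4 = -3; l_i + l_f = 5.
Δm_l = -1.
E1 (Δl = ±1, |Δm_l| ≤ 1): not satisfied.
E2 (Δl = 0,±2, l_i+l_f ≥ 2, |Δm_l| ≤ 2): not satisfied.

neither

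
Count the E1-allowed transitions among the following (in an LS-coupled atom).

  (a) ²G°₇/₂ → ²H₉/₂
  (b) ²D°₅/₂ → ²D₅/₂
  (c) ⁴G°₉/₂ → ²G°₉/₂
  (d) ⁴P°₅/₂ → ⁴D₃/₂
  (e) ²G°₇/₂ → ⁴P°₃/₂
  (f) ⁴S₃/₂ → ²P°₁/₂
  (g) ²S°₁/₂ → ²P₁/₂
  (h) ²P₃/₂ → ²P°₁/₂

(a) allowed
(b) allowed
(c) forbidden (parity, ΔS fail)
(d) allowed
(e) forbidden (parity, ΔS, ΔL, ΔJ fail)
(f) forbidden (ΔS fails)
(g) allowed
(h) allowed
Total allowed: 5 of 8.

5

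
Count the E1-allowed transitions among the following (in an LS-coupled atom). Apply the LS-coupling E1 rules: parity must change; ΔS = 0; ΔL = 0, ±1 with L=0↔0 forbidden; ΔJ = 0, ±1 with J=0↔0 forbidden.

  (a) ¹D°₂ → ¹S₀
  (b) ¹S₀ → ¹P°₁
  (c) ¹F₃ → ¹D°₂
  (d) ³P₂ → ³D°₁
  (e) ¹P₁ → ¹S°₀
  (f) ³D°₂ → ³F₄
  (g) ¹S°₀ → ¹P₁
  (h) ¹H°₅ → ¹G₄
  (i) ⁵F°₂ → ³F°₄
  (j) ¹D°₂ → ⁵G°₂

(a) forbidden (ΔL, ΔJ fail)
(b) allowed
(c) allowed
(d) allowed
(e) allowed
(f) forbidden (ΔJ fails)
(g) allowed
(h) allowed
(i) forbidden (parity, ΔS, ΔJ fail)
(j) forbidden (parity, ΔS, ΔL fail)
Total allowed: 6 of 10.

6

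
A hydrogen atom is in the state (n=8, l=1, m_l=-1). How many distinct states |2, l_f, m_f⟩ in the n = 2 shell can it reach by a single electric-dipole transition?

1

E1 requires Δl = ±1, so l_f ∈ {0, 2}; with 0 ≤ l_f ≤ n_f−1 = 1, the allowed l_f values are {0}.
For l_f = 0: m_f ∈ {m_i−1, m_i, m_i+1} ∩ [−0, 0] = {0} → 1 state.
Total: 1.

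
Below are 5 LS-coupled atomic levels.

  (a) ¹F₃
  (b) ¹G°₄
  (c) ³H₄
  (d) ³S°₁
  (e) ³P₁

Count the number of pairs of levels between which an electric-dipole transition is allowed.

(a)–(b): allowed.
(a)–(c): forbidden (parity, ΔS, ΔL).
(a)–(d): forbidden (ΔS, ΔL, ΔJ).
(a)–(e): forbidden (parity, ΔS, ΔL, ΔJ).
(b)–(c): forbidden (ΔS).
(b)–(d): forbidden (parity, ΔS, ΔL, ΔJ).
(b)–(e): forbidden (ΔS, ΔL, ΔJ).
(c)–(d): forbidden (ΔL, ΔJ).
(c)–(e): forbidden (parity, ΔL, ΔJ).
(d)–(e): allowed.
Allowed pairs: 2 of 10.

2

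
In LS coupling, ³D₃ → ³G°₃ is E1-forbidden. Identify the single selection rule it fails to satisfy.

Reading off the term symbols: S 1→1, L 2→4, J 3→3, parity even→odd.
ΔS = 0: S: 1 → 1 — satisfied.
ΔL = 0, ±1 (not L=0↔0): L: 2 → 4, ΔL = +2 — violated.
ΔJ = 0, ±1 (not J=0↔0): J: 3 → 3, ΔJ = +0 — satisfied.
Parity must change: even → odd — satisfied.

the ΔL = 0, ±1 rule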